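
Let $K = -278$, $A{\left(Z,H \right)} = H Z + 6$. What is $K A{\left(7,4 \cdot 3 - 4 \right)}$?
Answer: $-17236$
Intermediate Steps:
$A{\left(Z,H \right)} = 6 + H Z$
$K A{\left(7,4 \cdot 3 - 4 \right)} = - 278 \left(6 + \left(4 \cdot 3 - 4\right) 7\right) = - 278 \left(6 + \left(12 - 4\right) 7\right) = - 278 \left(6 + 8 \cdot 7\right) = - 278 \left(6 + 56\right) = \left(-278\right) 62 = -17236$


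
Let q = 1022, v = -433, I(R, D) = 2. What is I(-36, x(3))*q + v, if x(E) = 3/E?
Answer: 1611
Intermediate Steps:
I(-36, x(3))*q + v = 2*1022 - 433 = 2044 - 433 = 1611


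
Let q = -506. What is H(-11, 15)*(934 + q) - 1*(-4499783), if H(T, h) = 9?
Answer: 4503635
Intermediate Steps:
H(-11, 15)*(934 + q) - 1*(-4499783) = 9*(934 - 506) - 1*(-4499783) = 9*428 + 4499783 = 3852 + 4499783 = 4503635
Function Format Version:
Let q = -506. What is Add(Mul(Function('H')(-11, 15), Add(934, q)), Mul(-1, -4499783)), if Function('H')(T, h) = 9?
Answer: 4503635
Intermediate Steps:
Add(Mul(Function('H')(-11, 15), Add(934, q)), Mul(-1, -4499783)) = Add(Mul(9, Add(934, -506)), Mul(-1, -4499783)) = Add(Mul(9, 428), 4499783) = Add(3852, 4499783) = 4503635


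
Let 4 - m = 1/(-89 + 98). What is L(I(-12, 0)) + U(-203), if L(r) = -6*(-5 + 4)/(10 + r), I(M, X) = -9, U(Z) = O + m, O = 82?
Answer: 827/9 ≈ 91.889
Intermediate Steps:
m = 35/9 (m = 4 - 1/(-89 + 98) = 4 - 1/9 = 35/9 ≈ 3.8889)
U(Z) = 773/9 (U(Z) = 82 + 35/9 = 773/9)
L(r) = 6/(10 + r) (L(r) = -(-6)/(10 + r) = 6/(10 + r))
L(I(-12, 0)) + U(-203) = 6/(10 - 9) + 773/9 = 6/1 + 773/9 = 6*1 + 773/9 = 6 + 773/9 = 827/9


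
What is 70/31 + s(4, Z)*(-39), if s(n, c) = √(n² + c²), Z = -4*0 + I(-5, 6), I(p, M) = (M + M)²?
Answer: 70/31 - 156*√1297 ≈ -5615.9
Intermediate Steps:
I(p, M) = 4*M² (I(p, M) = (2*M)² = 4*M²)
Z = 144 (Z = -4*0 + 4*6² = 0 + 4*36 = 0 + 144 = 144)
s(n, c) = √(c² + n²)
70/31 + s(4, Z)*(-39) = 70/31 + √(144² + 4²)*(-39) = 70*(1/31) + √(20736 + 16)*(-39) = 70/31 + √20752*(-39) = 70/31 + (4*√1297)*(-39) = 70/31 - 156*√1297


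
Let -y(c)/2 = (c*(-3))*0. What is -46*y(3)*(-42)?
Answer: 0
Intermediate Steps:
y(c) = 0 (y(c) = -2*c*(-3)*0 = -2*(-3*c)*0 = -2*0 = 0)
-46*y(3)*(-42) = -46*0*(-42) = 0*(-42) = 0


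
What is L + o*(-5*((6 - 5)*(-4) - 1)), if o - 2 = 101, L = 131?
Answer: 2706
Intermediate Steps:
o = 103 (o = 2 + 101 = 103)
L + o*(-5*((6 - 5)*(-4) - 1)) = 131 + 103*(-5*((6 - 5)*(-4) - 1)) = 131 + 103*(-5*(1*(-4) - 1)) = 131 + 103*(-5*(-4 - 1)) = 131 + 103*(-5*(-5)) = 131 + 103*25 = 131 + 2575 = 2706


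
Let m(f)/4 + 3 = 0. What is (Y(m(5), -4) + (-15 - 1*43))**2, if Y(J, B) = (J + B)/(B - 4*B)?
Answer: 31684/9 ≈ 3520.4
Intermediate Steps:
m(f) = -12 (m(f) = -12 + 4*0 = -12 + 0 = -12)
Y(J, B) = -(B + J)/(3*B) (Y(J, B) = (B + J)/((-3*B)) = (B + J)*(-1/(3*B)) = -(B + J)/(3*B))
(Y(m(5), -4) + (-15 - 1*43))**2 = ((1/3)*(-1*(-4) - 1*(-12))/(-4) + (-15 - 1*43))**2 = ((1/3)*(-1/4)*(4 + 12) + (-15 - 43))**2 = ((1/3)*(-1/4)*16 - 58)**2 = (-4/3 - 58)**2 = (-178/3)**2 = 31684/9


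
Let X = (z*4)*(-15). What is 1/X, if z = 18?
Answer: -1/1080 ≈ -0.00092593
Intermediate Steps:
X = -1080 (X = (18*4)*(-15) = 72*(-15) = -1080)
1/X = 1/(-1080) = -1/1080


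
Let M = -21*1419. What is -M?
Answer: 29799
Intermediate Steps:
M = -29799
-M = -1*(-29799) = 29799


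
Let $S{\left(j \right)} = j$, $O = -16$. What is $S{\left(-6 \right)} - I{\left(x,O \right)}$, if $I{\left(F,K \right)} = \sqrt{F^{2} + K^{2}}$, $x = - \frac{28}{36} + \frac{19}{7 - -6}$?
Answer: $-6 - \frac{16 \sqrt{13714}}{117} \approx -22.015$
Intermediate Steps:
$x = \frac{80}{117}$ ($x = \left(-28\right) \frac{1}{36} + \frac{19}{7 + 6} = - \frac{7}{9} + \frac{19}{13} = \frac{80}{117} \approx 0.68376$)
$S{\left(-6 \right)} - I{\left(x,O \right)} = -6 - \sqrt{\left(\frac{80}{117}\right)^{2} + \left(-16\right)^{2}} = -6 - \sqrt{\frac{6400}{13689} + 256} = -6 - \sqrt{\frac{3510784}{13689}} = -6 - \frac{16 \sqrt{13714}}{117}$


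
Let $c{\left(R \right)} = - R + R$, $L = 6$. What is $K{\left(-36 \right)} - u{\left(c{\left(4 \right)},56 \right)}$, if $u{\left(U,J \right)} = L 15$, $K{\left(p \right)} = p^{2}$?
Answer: $1206$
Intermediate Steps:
$c{\left(R \right)} = 0$
$u{\left(U,J \right)} = 90$ ($u{\left(U,J \right)} = 6 \cdot 15 = 90$)
$K{\left(-36 \right)} - u{\left(c{\left(4 \right)},56 \right)} = \left(-36\right)^{2} - 90 = 1296 - 90 = 1206$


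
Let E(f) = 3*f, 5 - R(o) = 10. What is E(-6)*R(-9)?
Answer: 90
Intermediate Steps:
R(o) = -5 (R(o) = 5 - 1*10 = 5 - 10 = -5)
E(-6)*R(-9) = (3*(-6))*(-5) = -18*(-5) = 90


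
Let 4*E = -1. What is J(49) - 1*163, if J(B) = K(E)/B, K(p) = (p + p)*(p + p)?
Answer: -31947/196 ≈ -162.99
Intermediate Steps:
E = -¼ (E = (¼)*(-1) = -¼ ≈ -0.25000)
K(p) = 4*p² (K(p) = (2*p)*(2*p) = 4*p²)
J(B) = 1/(4*B) (J(B) = (4*(-¼)²)/B = (4*(1/16))/B = 1/(4*B))
J(49) - 1*163 = (¼)/49 - 1*163 = (¼)*(1/49) - 163 = 1/196 - 163 = -31947/196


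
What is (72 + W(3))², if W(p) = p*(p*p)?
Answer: 9801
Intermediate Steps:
W(p) = p³ (W(p) = p*p² = p³)
(72 + W(3))² = (72 + 3³)² = (72 + 27)² = 99² = 9801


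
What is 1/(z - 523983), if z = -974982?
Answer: -1/1498965 ≈ -6.6713e-7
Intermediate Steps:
1/(z - 523983) = 1/(-974982 - 523983) = 1/(-1498965) = -1/1498965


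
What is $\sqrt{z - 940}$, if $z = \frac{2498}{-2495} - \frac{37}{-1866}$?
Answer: $\frac{7 i \sqrt{416245283619990}}{4655670} \approx 30.675 i$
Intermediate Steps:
$z = - \frac{4568953}{4655670}$ ($z = 2498 \left(- \frac{1}{2495}\right) - - \frac{37}{1866} = - \frac{2498}{2495} + \frac{37}{1866} = - \frac{4568953}{4655670} \approx -0.98137$)
$\sqrt{z - 940} = \sqrt{- \frac{4568953}{4655670} - 940} = \sqrt{- \frac{4380898753}{4655670}} = \frac{7 i \sqrt{416245283619990}}{4655670}$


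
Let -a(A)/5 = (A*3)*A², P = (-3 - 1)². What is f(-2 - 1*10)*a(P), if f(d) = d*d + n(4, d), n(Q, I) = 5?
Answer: -9154560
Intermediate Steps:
f(d) = 5 + d² (f(d) = d*d + 5 = d² + 5 = 5 + d²)
P = 16 (P = (-4)² = 16)
a(A) = -15*A³ (a(A) = -5*A*3*A² = -5*3*A*A² = -15*A³)
f(-2 - 1*10)*a(P) = (5 + (-2 - 1*10)²)*(-15*16³) = (5 + (-2 - 10)²)*(-15*4096) = (5 + (-12)²)*(-61440) = (5 + 144)*(-61440) = 149*(-61440) = -9154560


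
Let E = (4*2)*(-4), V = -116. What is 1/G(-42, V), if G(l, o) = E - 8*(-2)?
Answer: -1/16 ≈ -0.062500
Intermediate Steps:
E = -32 (E = 8*(-4) = -32)
G(l, o) = -16 (G(l, o) = -32 - 8*(-2) = -32 + 16 = -16)
1/G(-42, V) = 1/(-16) = -1/16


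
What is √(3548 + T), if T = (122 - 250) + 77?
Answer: √3497 ≈ 59.135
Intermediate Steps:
T = -51 (T = -128 + 77 = -51)
√(3548 + T) = √(3548 - 51) = √3497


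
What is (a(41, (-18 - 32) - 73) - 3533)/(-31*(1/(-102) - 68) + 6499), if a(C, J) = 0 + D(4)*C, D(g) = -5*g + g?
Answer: -427278/877945 ≈ -0.48668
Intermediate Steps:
D(g) = -4*g
a(C, J) = -16*C (a(C, J) = 0 + (-4*4)*C = 0 - 16*C = -16*C)
(a(41, (-18 - 32) - 73) - 3533)/(-31*(1/(-102) - 68) + 6499) = (-16*41 - 3533)/(-31*(1/(-102) - 68) + 6499) = (-656 - 3533)/(-31*(-1/102 - 68) + 6499) = -4189/(-31*(-6937/102) + 6499) = -4189/(215047/102 + 6499) = -4189/877945/102 = -4189*102/877945 = -427278/877945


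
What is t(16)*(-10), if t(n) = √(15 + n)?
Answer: -10*√31 ≈ -55.678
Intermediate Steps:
t(16)*(-10) = √(15 + 16)*(-10) = √31*(-10) = -10*√31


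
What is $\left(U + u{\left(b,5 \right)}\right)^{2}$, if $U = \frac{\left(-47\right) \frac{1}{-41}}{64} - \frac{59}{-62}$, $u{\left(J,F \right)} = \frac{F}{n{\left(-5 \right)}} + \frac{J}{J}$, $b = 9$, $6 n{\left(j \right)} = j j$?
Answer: $\frac{1661802013881}{165421158400} \approx 10.046$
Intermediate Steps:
$n{\left(j \right)} = \frac{j^{2}}{6}$ ($n{\left(j \right)} = \frac{j j}{6} = \frac{j^{2}}{6}$)
$u{\left(J,F \right)} = 1 + \frac{6 F}{25}$ ($u{\left(J,F \right)} = \frac{F}{\frac{1}{6} \left(-5\right)^{2}} + \frac{J}{J} = \frac{F}{\frac{1}{6} \cdot 25} + 1 = \frac{F}{\frac{25}{6}} + 1 = F \frac{6}{25} + 1 = \frac{6 F}{25} + 1 = 1 + \frac{6 F}{25}$)
$U = \frac{78865}{81344}$ ($U = \left(-47\right) \left(- \frac{1}{41}\right) \frac{1}{64} - - \frac{59}{62} = \frac{47}{41} \cdot \frac{1}{64} + \frac{59}{62} = \frac{47}{2624} + \frac{59}{62} = \frac{78865}{81344} \approx 0.96952$)
$\left(U + u{\left(b,5 \right)}\right)^{2} = \left(\frac{78865}{81344} + \left(1 + \frac{6}{25} \cdot 5\right)\right)^{2} = \left(\frac{78865}{81344} + \left(1 + \frac{6}{5}\right)\right)^{2} = \left(\frac{78865}{81344} + \frac{11}{5}\right)^{2} = \left(\frac{1289109}{406720}\right)^{2} = \frac{1661802013881}{165421158400}$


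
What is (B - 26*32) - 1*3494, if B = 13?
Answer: -4313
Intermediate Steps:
(B - 26*32) - 1*3494 = (13 - 26*32) - 1*3494 = (13 - 832) - 3494 = -819 - 3494 = -4313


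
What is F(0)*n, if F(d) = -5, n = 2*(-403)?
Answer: 4030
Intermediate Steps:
n = -806
F(0)*n = -5*(-806) = 4030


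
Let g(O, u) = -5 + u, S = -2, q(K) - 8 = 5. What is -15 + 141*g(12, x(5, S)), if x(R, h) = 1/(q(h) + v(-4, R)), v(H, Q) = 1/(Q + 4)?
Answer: -83691/118 ≈ -709.25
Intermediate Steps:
v(H, Q) = 1/(4 + Q)
q(K) = 13 (q(K) = 8 + 5 = 13)
x(R, h) = 1/(13 + 1/(4 + R))
-15 + 141*g(12, x(5, S)) = -15 + 141*(-5 + (4 + 5)/(53 + 13*5)) = -15 + 141*(-5 + 9/(53 + 65)) = -15 + 141*(-5 + 9/118) = -15 + 141*(-581/118) = -15 - 81921/118 = -83691/118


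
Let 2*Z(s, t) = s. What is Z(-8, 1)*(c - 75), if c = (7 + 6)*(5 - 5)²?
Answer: 300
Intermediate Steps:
c = 0 (c = 13*0² = 13*0 = 0)
Z(s, t) = s/2
Z(-8, 1)*(c - 75) = ((½)*(-8))*(0 - 75) = -4*(-75) = 300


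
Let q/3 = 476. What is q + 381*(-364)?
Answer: -137256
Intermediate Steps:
q = 1428 (q = 3*476 = 1428)
q + 381*(-364) = 1428 + 381*(-364) = 1428 - 138684 = -137256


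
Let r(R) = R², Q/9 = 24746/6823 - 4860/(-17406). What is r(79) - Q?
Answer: 40945181353/6597841 ≈ 6205.8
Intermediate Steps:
Q = 231944328/6597841 (Q = 9*(24746/6823 - 4860/(-17406)) = 9*(24746*(1/6823) - 4860*(-1/17406)) = 9*(24746/6823 + 270/967) = 9*(25771592/6597841) = 231944328/6597841 ≈ 35.155)
r(79) - Q = 79² - 1*231944328/6597841 = 6241 - 231944328/6597841 = 40945181353/6597841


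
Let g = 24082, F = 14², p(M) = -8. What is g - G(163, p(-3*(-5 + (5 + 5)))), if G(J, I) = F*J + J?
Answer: -8029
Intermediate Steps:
F = 196
G(J, I) = 197*J (G(J, I) = 196*J + J = 197*J)
g - G(163, p(-3*(-5 + (5 + 5)))) = 24082 - 197*163 = 24082 - 1*32111 = 24082 - 32111 = -8029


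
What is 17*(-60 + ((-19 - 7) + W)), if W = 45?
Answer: -697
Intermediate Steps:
17*(-60 + ((-19 - 7) + W)) = 17*(-60 + ((-19 - 7) + 45)) = 17*(-60 + (-26 + 45)) = 17*(-60 + 19) = 17*(-41) = -697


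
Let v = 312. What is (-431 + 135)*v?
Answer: -92352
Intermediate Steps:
(-431 + 135)*v = (-431 + 135)*312 = -296*312 = -92352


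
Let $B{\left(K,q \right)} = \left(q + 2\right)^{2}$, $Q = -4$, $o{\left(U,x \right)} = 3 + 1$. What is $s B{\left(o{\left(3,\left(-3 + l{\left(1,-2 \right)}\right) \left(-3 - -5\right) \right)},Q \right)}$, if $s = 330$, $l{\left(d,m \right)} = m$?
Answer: $1320$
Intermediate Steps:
$o{\left(U,x \right)} = 4$
$B{\left(K,q \right)} = \left(2 + q\right)^{2}$
$s B{\left(o{\left(3,\left(-3 + l{\left(1,-2 \right)}\right) \left(-3 - -5\right) \right)},Q \right)} = 330 \left(2 - 4\right)^{2} = 330 \left(-2\right)^{2} = 330 \cdot 4 = 1320$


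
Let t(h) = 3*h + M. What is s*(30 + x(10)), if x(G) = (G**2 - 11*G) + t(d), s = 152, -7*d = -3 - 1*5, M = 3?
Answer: 28120/7 ≈ 4017.1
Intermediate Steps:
d = 8/7 (d = -(-3 - 1*5)/7 = -(-3 - 5)/7 = -1/7*(-8) = 8/7 ≈ 1.1429)
t(h) = 3 + 3*h (t(h) = 3*h + 3 = 3 + 3*h)
x(G) = 45/7 + G**2 - 11*G (x(G) = (G**2 - 11*G) + (3 + 3*(8/7)) = (G**2 - 11*G) + (3 + 24/7) = (G**2 - 11*G) + 45/7 = 45/7 + G**2 - 11*G)
s*(30 + x(10)) = 152*(30 + (45/7 + 10**2 - 11*10)) = 152*(30 + (45/7 + 100 - 110)) = 152*(30 - 25/7) = 152*(185/7) = 28120/7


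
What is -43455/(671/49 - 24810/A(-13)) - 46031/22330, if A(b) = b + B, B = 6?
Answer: -55572247921/3893034530 ≈ -14.275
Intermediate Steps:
A(b) = 6 + b (A(b) = b + 6 = 6 + b)
-43455/(671/49 - 24810/A(-13)) - 46031/22330 = -43455/(671/49 - 24810/(6 - 13)) - 46031/22330 = -43455/(671*(1/49) - 24810/(-7)) - 46031*1/22330 = -43455/(671/49 - 24810*(-⅐)) - 46031/22330 = -43455/(671/49 + 24810/7) - 46031/22330 = -43455/174341/49 - 46031/22330 = -43455*49/174341 - 46031/22330 = -2129295/174341 - 46031/22330 = -55572247921/3893034530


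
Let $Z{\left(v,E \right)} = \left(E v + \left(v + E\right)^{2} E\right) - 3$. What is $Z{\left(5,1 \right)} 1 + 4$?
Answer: $42$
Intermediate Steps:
$Z{\left(v,E \right)} = -3 + E v + E \left(E + v\right)^{2}$ ($Z{\left(v,E \right)} = \left(E v + \left(E + v\right)^{2} E\right) - 3 = \left(E v + E \left(E + v\right)^{2}\right) - 3 = -3 + E v + E \left(E + v\right)^{2}$)
$Z{\left(5,1 \right)} 1 + 4 = \left(-3 + 1 \cdot 5 + 1 \left(1 + 5\right)^{2}\right) 1 + 4 = \left(-3 + 5 + 1 \cdot 6^{2}\right) 1 + 4 = \left(-3 + 5 + 1 \cdot 36\right) 1 + 4 = \left(-3 + 5 + 36\right) 1 + 4 = 38 \cdot 1 + 4 = 38 + 4 = 42$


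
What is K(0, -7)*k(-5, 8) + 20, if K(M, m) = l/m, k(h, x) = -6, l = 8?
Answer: 188/7 ≈ 26.857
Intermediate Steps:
K(M, m) = 8/m
K(0, -7)*k(-5, 8) + 20 = (8/(-7))*(-6) + 20 = (8*(-⅐))*(-6) + 20 = -8/7*(-6) + 20 = 48/7 + 20 = 188/7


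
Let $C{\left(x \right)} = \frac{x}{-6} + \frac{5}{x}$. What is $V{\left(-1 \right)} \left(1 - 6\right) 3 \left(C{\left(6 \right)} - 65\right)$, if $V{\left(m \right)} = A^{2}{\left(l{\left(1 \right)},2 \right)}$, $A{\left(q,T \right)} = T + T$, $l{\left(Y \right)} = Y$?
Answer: $15640$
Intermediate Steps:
$C{\left(x \right)} = \frac{5}{x} - \frac{x}{6}$ ($C{\left(x \right)} = x \left(- \frac{1}{6}\right) + \frac{5}{x} = - \frac{x}{6} + \frac{5}{x} = \frac{5}{x} - \frac{x}{6}$)
$A{\left(q,T \right)} = 2 T$
$V{\left(m \right)} = 16$ ($V{\left(m \right)} = \left(2 \cdot 2\right)^{2} = 4^{2} = 16$)
$V{\left(-1 \right)} \left(1 - 6\right) 3 \left(C{\left(6 \right)} - 65\right) = 16 \left(1 - 6\right) 3 \left(\left(\frac{5}{6} - 1\right) - 65\right) = 16 \left(1 - 6\right) 3 \left(\left(5 \cdot \frac{1}{6} - 1\right) - 65\right) = 16 \left(-5\right) 3 \left(\left(\frac{5}{6} - 1\right) - 65\right) = \left(-80\right) 3 \left(- \frac{1}{6} - 65\right) = \left(-240\right) \left(- \frac{391}{6}\right) = 15640$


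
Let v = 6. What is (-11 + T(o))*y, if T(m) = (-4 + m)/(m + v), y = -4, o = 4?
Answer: 44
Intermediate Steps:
T(m) = (-4 + m)/(6 + m) (T(m) = (-4 + m)/(m + 6) = (-4 + m)/(6 + m))
(-11 + T(o))*y = (-11 + (-4 + 4)/(6 + 4))*(-4) = (-11 + 0/10)*(-4) = (-11 + (1/10)*0)*(-4) = (-11 + 0)*(-4) = -11*(-4) = 44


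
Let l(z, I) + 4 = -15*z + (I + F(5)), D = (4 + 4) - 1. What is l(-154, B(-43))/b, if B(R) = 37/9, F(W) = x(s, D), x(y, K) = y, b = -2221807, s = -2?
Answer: -20773/19996263 ≈ -0.0010388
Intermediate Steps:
D = 7 (D = 8 - 1 = 7)
F(W) = -2
B(R) = 37/9 (B(R) = 37*(1/9) = 37/9)
l(z, I) = -6 + I - 15*z (l(z, I) = -4 + (-15*z + (I - 2)) = -4 + (-15*z + (-2 + I)) = -4 + (-2 + I - 15*z) = -6 + I - 15*z)
l(-154, B(-43))/b = (-6 + 37/9 - 15*(-154))/(-2221807) = (-6 + 37/9 + 2310)*(-1/2221807) = (20773/9)*(-1/2221807) = -20773/19996263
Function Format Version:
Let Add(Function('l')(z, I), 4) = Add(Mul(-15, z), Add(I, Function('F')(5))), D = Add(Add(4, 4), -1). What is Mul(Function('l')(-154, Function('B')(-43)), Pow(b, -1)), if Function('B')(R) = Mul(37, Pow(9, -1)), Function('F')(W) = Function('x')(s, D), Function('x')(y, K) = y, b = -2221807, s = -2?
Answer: Rational(-20773, 19996263) ≈ -0.0010388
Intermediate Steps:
D = 7 (D = Add(8, -1) = 7)
Function('F')(W) = -2
Function('B')(R) = Rational(37, 9) (Function('B')(R) = Mul(37, Rational(1, 9)) = Rational(37, 9))
Function('l')(z, I) = Add(-6, I, Mul(-15, z)) (Function('l')(z, I) = Add(-4, Add(Mul(-15, z), Add(I, -2))) = Add(-4, Add(Mul(-15, z), Add(-2, I))) = Add(-4, Add(-2, I, Mul(-15, z))) = Add(-6, I, Mul(-15, z)))
Mul(Function('l')(-154, Function('B')(-43)), Pow(b, -1)) = Mul(Add(-6, Rational(37, 9), Mul(-15, -154)), Pow(-2221807, -1)) = Mul(Add(-6, Rational(37, 9), 2310), Rational(-1, 2221807)) = Mul(Rational(20773, 9), Rational(-1, 2221807)) = Rational(-20773, 19996263)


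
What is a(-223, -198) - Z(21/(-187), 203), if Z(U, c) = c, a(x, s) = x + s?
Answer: -624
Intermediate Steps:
a(x, s) = s + x
a(-223, -198) - Z(21/(-187), 203) = (-198 - 223) - 1*203 = -421 - 203 = -624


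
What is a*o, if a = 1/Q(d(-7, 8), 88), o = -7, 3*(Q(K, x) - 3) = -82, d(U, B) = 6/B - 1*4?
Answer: 21/73 ≈ 0.28767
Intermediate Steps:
d(U, B) = -4 + 6/B (d(U, B) = 6/B - 4 = -4 + 6/B)
Q(K, x) = -73/3 (Q(K, x) = 3 + (1/3)*(-82) = 3 - 82/3 = -73/3)
a = -3/73 (a = 1/(-73/3) = -3/73 ≈ -0.041096)
a*o = -3/73*(-7) = 21/73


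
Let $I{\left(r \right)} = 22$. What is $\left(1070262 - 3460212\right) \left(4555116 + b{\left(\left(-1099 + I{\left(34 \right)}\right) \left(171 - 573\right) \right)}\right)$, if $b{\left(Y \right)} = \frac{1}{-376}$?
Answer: $- \frac{43545997911375}{4} \approx -1.0887 \cdot 10^{13}$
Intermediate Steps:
$b{\left(Y \right)} = - \frac{1}{376}$
$\left(1070262 - 3460212\right) \left(4555116 + b{\left(\left(-1099 + I{\left(34 \right)}\right) \left(171 - 573\right) \right)}\right) = \left(1070262 - 3460212\right) \left(4555116 - \frac{1}{376}\right) = \left(-2389950\right) \frac{1712723615}{376} = - \frac{43545997911375}{4}$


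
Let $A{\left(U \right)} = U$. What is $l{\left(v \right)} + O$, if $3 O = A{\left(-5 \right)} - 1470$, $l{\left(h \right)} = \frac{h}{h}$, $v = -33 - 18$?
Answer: $- \frac{1472}{3} \approx -490.67$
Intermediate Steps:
$v = -51$
$l{\left(h \right)} = 1$
$O = - \frac{1475}{3}$ ($O = \frac{-5 - 1470}{3} = \frac{1}{3} \left(-1475\right) = - \frac{1475}{3} \approx -491.67$)
$l{\left(v \right)} + O = 1 - \frac{1475}{3} = - \frac{1472}{3}$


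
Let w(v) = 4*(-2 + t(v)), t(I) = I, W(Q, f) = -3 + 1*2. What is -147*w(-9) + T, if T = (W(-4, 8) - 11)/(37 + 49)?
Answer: 278118/43 ≈ 6467.9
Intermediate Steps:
W(Q, f) = -1 (W(Q, f) = -3 + 2 = -1)
w(v) = -8 + 4*v (w(v) = 4*(-2 + v) = -8 + 4*v)
T = -6/43 (T = (-1 - 11)/(37 + 49) = -12/86 = -12*1/86 = -6/43 ≈ -0.13953)
-147*w(-9) + T = -147*(-8 + 4*(-9)) - 6/43 = -147*(-8 - 36) - 6/43 = -147*(-44) - 6/43 = 6468 - 6/43 = 278118/43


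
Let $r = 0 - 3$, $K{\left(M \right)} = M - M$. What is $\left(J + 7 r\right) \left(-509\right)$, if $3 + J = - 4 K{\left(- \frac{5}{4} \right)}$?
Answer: $12216$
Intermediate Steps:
$K{\left(M \right)} = 0$
$J = -3$ ($J = -3 - 0 = -3 + 0 = -3$)
$r = -3$
$\left(J + 7 r\right) \left(-509\right) = \left(-3 + 7 \left(-3\right)\right) \left(-509\right) = \left(-3 - 21\right) \left(-509\right) = \left(-24\right) \left(-509\right) = 12216$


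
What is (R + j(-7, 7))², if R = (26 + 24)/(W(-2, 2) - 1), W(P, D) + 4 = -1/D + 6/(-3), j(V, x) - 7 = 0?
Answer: ⅑ ≈ 0.11111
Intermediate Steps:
j(V, x) = 7 (j(V, x) = 7 + 0 = 7)
W(P, D) = -6 - 1/D (W(P, D) = -4 + (-1/D + 6/(-3)) = -4 + (-1/D + 6*(-⅓)) = -4 + (-1/D - 2) = -4 + (-2 - 1/D) = -6 - 1/D)
R = -20/3 (R = (26 + 24)/((-6 - 1/2) - 1) = 50/((-6 - 1*½) - 1) = 50/((-6 - ½) - 1) = 50/(-13/2 - 1) = 50/(-15/2) = 50*(-2/15) = -20/3 ≈ -6.6667)
(R + j(-7, 7))² = (-20/3 + 7)² = (⅓)² = ⅑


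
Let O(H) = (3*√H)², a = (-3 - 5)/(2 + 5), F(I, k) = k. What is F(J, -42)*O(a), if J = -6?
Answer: 432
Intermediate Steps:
a = -8/7 ≈ -1.1429
O(H) = 9*H
F(J, -42)*O(a) = -378*(-8)/7 = -42*(-72/7) = 432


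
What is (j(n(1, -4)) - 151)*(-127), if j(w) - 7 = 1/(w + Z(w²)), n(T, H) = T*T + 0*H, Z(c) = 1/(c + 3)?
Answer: 90932/5 ≈ 18186.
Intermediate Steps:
Z(c) = 1/(3 + c)
n(T, H) = T² (n(T, H) = T² + 0 = T²)
j(w) = 7 + 1/(w + 1/(3 + w²))
(j(n(1, -4)) - 151)*(-127) = ((7 + (1 + 7*1²)*(3 + (1²)²))/(1 + 1²*(3 + (1²)²)) - 151)*(-127) = ((7 + (1 + 7*1)*(3 + 1²))/(1 + 1*(3 + 1²)) - 151)*(-127) = ((7 + (1 + 7)*(3 + 1))/(1 + 1*(3 + 1)) - 151)*(-127) = ((7 + 8*4)/(1 + 1*4) - 151)*(-127) = ((7 + 32)/(1 + 4) - 151)*(-127) = (39/5 - 151)*(-127) = -716/5*(-127) = 90932/5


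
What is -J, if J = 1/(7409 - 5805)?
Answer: -1/1604 ≈ -0.00062344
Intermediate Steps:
J = 1/1604 ≈ 0.00062344
-J = -1*1/1604 = -1/1604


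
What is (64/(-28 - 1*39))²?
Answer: 4096/4489 ≈ 0.91245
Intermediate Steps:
(64/(-28 - 1*39))² = (64/(-28 - 39))² = (64/(-67))² = (64*(-1/67))² = (-64/67)² = 4096/4489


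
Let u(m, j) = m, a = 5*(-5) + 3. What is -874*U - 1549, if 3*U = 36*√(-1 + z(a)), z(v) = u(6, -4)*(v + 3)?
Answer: -1549 - 10488*I*√115 ≈ -1549.0 - 1.1247e+5*I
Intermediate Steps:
a = -22 (a = -25 + 3 = -22)
z(v) = 18 + 6*v (z(v) = 6*(v + 3) = 6*(3 + v) = 18 + 6*v)
U = 12*I*√115 (U = (36*√(-1 + (18 + 6*(-22))))/3 = (36*√(-1 + (18 - 132)))/3 = (36*√(-1 - 114))/3 = (36*√(-115))/3 = (36*(I*√115))/3 = (36*I*√115)/3 = 12*I*√115 ≈ 128.69*I)
-874*U - 1549 = -10488*I*√115 - 1549 = -1549 - 10488*I*√115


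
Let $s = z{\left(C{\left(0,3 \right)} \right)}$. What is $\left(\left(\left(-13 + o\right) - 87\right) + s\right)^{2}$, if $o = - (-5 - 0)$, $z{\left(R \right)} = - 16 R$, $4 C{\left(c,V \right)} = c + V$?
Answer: $11449$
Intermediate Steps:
$C{\left(c,V \right)} = \frac{V}{4} + \frac{c}{4}$ ($C{\left(c,V \right)} = \frac{c + V}{4} = \frac{V + c}{4} = \frac{V}{4} + \frac{c}{4}$)
$o = 5$ ($o = - (-5 + 0) = \left(-1\right) \left(-5\right) = 5$)
$s = -12$ ($s = - 16 \left(\frac{1}{4} \cdot 3 + \frac{1}{4} \cdot 0\right) = - 16 \left(\frac{3}{4} + 0\right) = \left(-16\right) \frac{3}{4} = -12$)
$\left(\left(\left(-13 + o\right) - 87\right) + s\right)^{2} = \left(\left(\left(-13 + 5\right) - 87\right) - 12\right)^{2} = \left(\left(-8 - 87\right) - 12\right)^{2} = \left(-95 - 12\right)^{2} = \left(-107\right)^{2} = 11449$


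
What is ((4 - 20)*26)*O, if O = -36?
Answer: 14976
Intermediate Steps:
((4 - 20)*26)*O = ((4 - 20)*26)*(-36) = -16*26*(-36) = -416*(-36) = 14976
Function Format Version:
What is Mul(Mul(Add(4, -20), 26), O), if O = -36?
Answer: 14976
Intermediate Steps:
Mul(Mul(Add(4, -20), 26), O) = Mul(Mul(Add(4, -20), 26), -36) = Mul(Mul(-16, 26), -36) = Mul(-416, -36) = 14976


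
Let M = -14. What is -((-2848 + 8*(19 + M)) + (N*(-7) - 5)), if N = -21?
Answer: 2666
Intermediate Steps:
-((-2848 + 8*(19 + M)) + (N*(-7) - 5)) = -((-2848 + 8*(19 - 14)) + (-21*(-7) - 5)) = -((-2848 + 8*5) + (147 - 5)) = -((-2848 + 40) + 142) = -(-2808 + 142) = -1*(-2666) = 2666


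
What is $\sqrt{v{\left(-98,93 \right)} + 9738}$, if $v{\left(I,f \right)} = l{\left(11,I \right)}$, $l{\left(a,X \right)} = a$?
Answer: $\sqrt{9749} \approx 98.737$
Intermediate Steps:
$v{\left(I,f \right)} = 11$
$\sqrt{v{\left(-98,93 \right)} + 9738} = \sqrt{11 + 9738} = \sqrt{9749}$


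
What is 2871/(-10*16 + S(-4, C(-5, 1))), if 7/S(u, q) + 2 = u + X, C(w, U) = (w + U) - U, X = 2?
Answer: -11484/647 ≈ -17.750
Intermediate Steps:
C(w, U) = w (C(w, U) = (U + w) - U = w)
S(u, q) = 7/u (S(u, q) = 7/(-2 + (u + 2)) = 7/(-2 + (2 + u)) = 7/u)
2871/(-10*16 + S(-4, C(-5, 1))) = 2871/(-10*16 + 7/(-4)) = 2871/(-160 + 7*(-1/4)) = 2871/(-160 - 7/4) = 2871/(-647/4) = 2871*(-4/647) = -11484/647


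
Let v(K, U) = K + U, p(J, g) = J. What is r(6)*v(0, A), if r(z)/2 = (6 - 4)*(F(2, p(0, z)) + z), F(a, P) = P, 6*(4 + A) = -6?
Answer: -120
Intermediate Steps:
A = -5 (A = -4 + (⅙)*(-6) = -4 - 1 = -5)
r(z) = 4*z (r(z) = 2*((6 - 4)*(0 + z)) = 2*(2*z) = 4*z)
r(6)*v(0, A) = (4*6)*(0 - 5) = 24*(-5) = -120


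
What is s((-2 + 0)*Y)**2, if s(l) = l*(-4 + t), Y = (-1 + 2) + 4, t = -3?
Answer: 4900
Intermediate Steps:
Y = 5 (Y = 1 + 4 = 5)
s(l) = -7*l (s(l) = l*(-4 - 3) = l*(-7) = -7*l)
s((-2 + 0)*Y)**2 = (-7*(-2 + 0)*5)**2 = (-(-14)*5)**2 = (-7*(-10))**2 = 70**2 = 4900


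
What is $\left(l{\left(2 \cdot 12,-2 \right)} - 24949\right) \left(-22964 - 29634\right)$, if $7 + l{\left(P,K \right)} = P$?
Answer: $1311373336$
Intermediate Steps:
$l{\left(P,K \right)} = -7 + P$
$\left(l{\left(2 \cdot 12,-2 \right)} - 24949\right) \left(-22964 - 29634\right) = \left(\left(-7 + 2 \cdot 12\right) - 24949\right) \left(-22964 - 29634\right) = \left(\left(-7 + 24\right) - 24949\right) \left(-52598\right) = \left(17 - 24949\right) \left(-52598\right) = \left(-24932\right) \left(-52598\right) = 1311373336$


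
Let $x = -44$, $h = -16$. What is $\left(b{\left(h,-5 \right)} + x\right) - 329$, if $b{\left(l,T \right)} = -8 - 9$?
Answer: $-390$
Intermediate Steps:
$b{\left(l,T \right)} = -17$
$\left(b{\left(h,-5 \right)} + x\right) - 329 = \left(-17 - 44\right) - 329 = -61 - 329 = -390$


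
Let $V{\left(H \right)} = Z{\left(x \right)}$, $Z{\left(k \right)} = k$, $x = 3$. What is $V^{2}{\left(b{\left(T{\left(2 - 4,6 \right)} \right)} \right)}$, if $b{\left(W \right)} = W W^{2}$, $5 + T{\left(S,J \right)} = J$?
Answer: $9$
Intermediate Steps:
$T{\left(S,J \right)} = -5 + J$
$b{\left(W \right)} = W^{3}$
$V{\left(H \right)} = 3$
$V^{2}{\left(b{\left(T{\left(2 - 4,6 \right)} \right)} \right)} = 3^{2} = 9$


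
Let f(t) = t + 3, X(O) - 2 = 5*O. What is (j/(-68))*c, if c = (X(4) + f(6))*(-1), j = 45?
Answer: 1395/68 ≈ 20.515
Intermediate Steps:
X(O) = 2 + 5*O
f(t) = 3 + t
c = -31 (c = ((2 + 5*4) + (3 + 6))*(-1) = ((2 + 20) + 9)*(-1) = (22 + 9)*(-1) = 31*(-1) = -31)
(j/(-68))*c = (45/(-68))*(-31) = (45*(-1/68))*(-31) = -45/68*(-31) = 1395/68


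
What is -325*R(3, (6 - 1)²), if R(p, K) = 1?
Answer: -325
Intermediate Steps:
-325*R(3, (6 - 1)²) = -325*1 = -325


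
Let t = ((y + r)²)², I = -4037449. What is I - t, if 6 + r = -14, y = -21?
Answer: -6863210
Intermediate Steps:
r = -20 (r = -6 - 14 = -20)
t = 2825761 (t = ((-21 - 20)²)² = ((-41)²)² = 1681² = 2825761)
I - t = -4037449 - 1*2825761 = -4037449 - 2825761 = -6863210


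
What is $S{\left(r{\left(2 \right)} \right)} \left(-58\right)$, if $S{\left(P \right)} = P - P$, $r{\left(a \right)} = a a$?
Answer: $0$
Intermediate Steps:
$r{\left(a \right)} = a^{2}$
$S{\left(P \right)} = 0$
$S{\left(r{\left(2 \right)} \right)} \left(-58\right) = 0 \left(-58\right) = 0$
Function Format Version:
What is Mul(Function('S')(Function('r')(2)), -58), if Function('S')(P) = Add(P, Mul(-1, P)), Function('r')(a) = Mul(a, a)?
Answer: 0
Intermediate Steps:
Function('r')(a) = Pow(a, 2)
Function('S')(P) = 0
Mul(Function('S')(Function('r')(2)), -58) = Mul(0, -58) = 0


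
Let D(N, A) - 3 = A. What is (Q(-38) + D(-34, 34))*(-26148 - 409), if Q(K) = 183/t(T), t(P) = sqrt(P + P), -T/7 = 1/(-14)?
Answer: -5842540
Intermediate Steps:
T = 1/2 (T = -7/(-14) = -7*(-1/14) = 1/2 ≈ 0.50000)
D(N, A) = 3 + A
t(P) = sqrt(2)*sqrt(P) (t(P) = sqrt(2*P) = sqrt(2)*sqrt(P))
Q(K) = 183 (Q(K) = 183/((sqrt(2)*sqrt(1/2))) = 183/((sqrt(2)*(sqrt(2)/2))) = 183/1 = 183*1 = 183)
(Q(-38) + D(-34, 34))*(-26148 - 409) = (183 + (3 + 34))*(-26148 - 409) = (183 + 37)*(-26557) = 220*(-26557) = -5842540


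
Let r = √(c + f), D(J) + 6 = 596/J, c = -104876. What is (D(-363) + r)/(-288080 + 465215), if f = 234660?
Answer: -2774/64300005 + 2*√32446/177135 ≈ 0.0019906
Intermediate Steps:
D(J) = -6 + 596/J
r = 2*√32446 (r = √(-104876 + 234660) = √129784 = 2*√32446 ≈ 360.26)
(D(-363) + r)/(-288080 + 465215) = ((-6 + 596/(-363)) + 2*√32446)/(-288080 + 465215) = ((-6 + 596*(-1/363)) + 2*√32446)/177135 = ((-6 - 596/363) + 2*√32446)*(1/177135) = (-2774/363 + 2*√32446)*(1/177135) = -2774/64300005 + 2*√32446/177135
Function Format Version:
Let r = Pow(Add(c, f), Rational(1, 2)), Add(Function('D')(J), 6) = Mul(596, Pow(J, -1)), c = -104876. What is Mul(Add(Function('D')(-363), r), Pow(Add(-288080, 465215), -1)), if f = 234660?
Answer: Add(Rational(-2774, 64300005), Mul(Rational(2, 177135), Pow(32446, Rational(1, 2)))) ≈ 0.0019906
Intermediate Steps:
Function('D')(J) = Add(-6, Mul(596, Pow(J, -1)))
r = Mul(2, Pow(32446, Rational(1, 2))) (r = Pow(Add(-104876, 234660), Rational(1, 2)) = Pow(129784, Rational(1, 2)) = Mul(2, Pow(32446, Rational(1, 2))) ≈ 360.26)
Mul(Add(Function('D')(-363), r), Pow(Add(-288080, 465215), -1)) = Mul(Add(Add(-6, Mul(596, Pow(-363, -1))), Mul(2, Pow(32446, Rational(1, 2)))), Pow(Add(-288080, 465215), -1)) = Mul(Add(Add(-6, Mul(596, Rational(-1, 363))), Mul(2, Pow(32446, Rational(1, 2)))), Pow(177135, -1)) = Mul(Add(Add(-6, Rational(-596, 363)), Mul(2, Pow(32446, Rational(1, 2)))), Rational(1, 177135)) = Mul(Add(Rational(-2774, 363), Mul(2, Pow(32446, Rational(1, 2)))), Rational(1, 177135)) = Add(Rational(-2774, 64300005), Mul(Rational(2, 177135), Pow(32446, Rational(1, 2))))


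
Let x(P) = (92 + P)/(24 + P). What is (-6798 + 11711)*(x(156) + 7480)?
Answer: 1654020406/45 ≈ 3.6756e+7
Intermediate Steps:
x(P) = (92 + P)/(24 + P)
(-6798 + 11711)*(x(156) + 7480) = (-6798 + 11711)*((92 + 156)/(24 + 156) + 7480) = 4913*(248/180 + 7480) = 4913*((1/180)*248 + 7480) = 4913*(62/45 + 7480) = 4913*(336662/45) = 1654020406/45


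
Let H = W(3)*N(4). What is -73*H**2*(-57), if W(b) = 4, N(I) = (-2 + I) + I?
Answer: 2396736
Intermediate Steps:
N(I) = -2 + 2*I
H = 24 (H = 4*(-2 + 2*4) = 4*(-2 + 8) = 4*6 = 24)
-73*H**2*(-57) = -73*24**2*(-57) = -73*576*(-57) = -42048*(-57) = 2396736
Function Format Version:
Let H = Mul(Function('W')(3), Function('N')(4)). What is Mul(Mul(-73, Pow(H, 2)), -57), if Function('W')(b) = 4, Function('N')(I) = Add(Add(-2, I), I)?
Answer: 2396736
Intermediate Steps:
Function('N')(I) = Add(-2, Mul(2, I))
H = 24 (H = Mul(4, Add(-2, Mul(2, 4))) = Mul(4, Add(-2, 8)) = Mul(4, 6) = 24)
Mul(Mul(-73, Pow(H, 2)), -57) = Mul(Mul(-73, Pow(24, 2)), -57) = Mul(Mul(-73, 576), -57) = Mul(-42048, -57) = 2396736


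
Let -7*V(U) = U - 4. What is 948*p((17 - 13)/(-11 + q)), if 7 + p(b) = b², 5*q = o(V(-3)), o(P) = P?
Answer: -1580948/243 ≈ -6506.0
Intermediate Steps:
V(U) = 4/7 - U/7 (V(U) = -(U - 4)/7 = -(-4 + U)/7 = 4/7 - U/7)
q = ⅕ (q = (4/7 - ⅐*(-3))/5 = (4/7 + 3/7)/5 = (⅕)*1 = ⅕ ≈ 0.20000)
p(b) = -7 + b²
948*p((17 - 13)/(-11 + q)) = 948*(-7 + ((17 - 13)/(-11 + ⅕))²) = 948*(-7 + (4/(-54/5))²) = 948*(-7 + (4*(-5/54))²) = 948*(-7 + (-10/27)²) = 948*(-7 + 100/729) = 948*(-5003/729) = -1580948/243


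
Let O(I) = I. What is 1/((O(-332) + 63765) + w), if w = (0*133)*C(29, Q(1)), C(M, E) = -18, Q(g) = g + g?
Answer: 1/63433 ≈ 1.5765e-5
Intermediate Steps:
Q(g) = 2*g
w = 0 (w = (0*133)*(-18) = 0*(-18) = 0)
1/((O(-332) + 63765) + w) = 1/((-332 + 63765) + 0) = 1/(63433 + 0) = 1/63433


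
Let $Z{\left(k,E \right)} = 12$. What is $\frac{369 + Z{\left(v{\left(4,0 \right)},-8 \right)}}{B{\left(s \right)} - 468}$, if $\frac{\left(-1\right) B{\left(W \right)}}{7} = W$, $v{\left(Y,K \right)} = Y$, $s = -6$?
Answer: $- \frac{127}{142} \approx -0.89437$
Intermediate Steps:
$B{\left(W \right)} = - 7 W$
$\frac{369 + Z{\left(v{\left(4,0 \right)},-8 \right)}}{B{\left(s \right)} - 468} = \frac{369 + 12}{\left(-7\right) \left(-6\right) - 468} = \frac{381}{42 - 468} = \frac{381}{-426} = 381 \left(- \frac{1}{426}\right) = - \frac{127}{142}$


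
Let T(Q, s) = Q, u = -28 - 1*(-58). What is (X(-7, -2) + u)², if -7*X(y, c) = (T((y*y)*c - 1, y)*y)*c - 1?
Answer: 2550409/49 ≈ 52049.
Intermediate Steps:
u = 30 (u = -28 + 58 = 30)
X(y, c) = ⅐ - c*y*(-1 + c*y²)/7 (X(y, c) = -((((y*y)*c - 1)*y)*c - 1)/7 = -(((y²*c - 1)*y)*c - 1)/7 = -(((c*y² - 1)*y)*c - 1)/7 = -(((-1 + c*y²)*y)*c - 1)/7 = -((y*(-1 + c*y²))*c - 1)/7 = -(c*y*(-1 + c*y²) - 1)/7 = -(-1 + c*y*(-1 + c*y²))/7 = ⅐ - c*y*(-1 + c*y²)/7)
(X(-7, -2) + u)² = ((⅐ - ⅐*(-2)*(-7)*(-1 - 2*(-7)²)) + 30)² = ((⅐ - ⅐*(-2)*(-7)*(-1 - 2*49)) + 30)² = ((⅐ - ⅐*(-2)*(-7)*(-1 - 98)) + 30)² = ((⅐ - ⅐*(-2)*(-7)*(-99)) + 30)² = ((⅐ + 198) + 30)² = (1387/7 + 30)² = (1597/7)² = 2550409/49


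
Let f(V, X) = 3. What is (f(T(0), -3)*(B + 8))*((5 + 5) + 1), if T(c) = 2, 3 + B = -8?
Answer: -99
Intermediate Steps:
B = -11 (B = -3 - 8 = -11)
(f(T(0), -3)*(B + 8))*((5 + 5) + 1) = (3*(-11 + 8))*((5 + 5) + 1) = (3*(-3))*(10 + 1) = -9*11 = -99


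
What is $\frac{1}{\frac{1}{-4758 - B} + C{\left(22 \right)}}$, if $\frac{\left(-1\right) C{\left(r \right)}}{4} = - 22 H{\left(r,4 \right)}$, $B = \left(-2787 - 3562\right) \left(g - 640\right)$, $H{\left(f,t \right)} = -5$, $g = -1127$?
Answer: $- \frac{11223441}{4938314041} \approx -0.0022727$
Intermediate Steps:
$B = 11218683$ ($B = \left(-2787 - 3562\right) \left(-1127 - 640\right) = \left(-6349\right) \left(-1767\right) = 11218683$)
$C{\left(r \right)} = -440$ ($C{\left(r \right)} = - 4 \left(\left(-22\right) \left(-5\right)\right) = \left(-4\right) 110 = -440$)
$\frac{1}{\frac{1}{-4758 - B} + C{\left(22 \right)}} = \frac{1}{\frac{1}{-4758 - 11218683} - 440} = \frac{1}{\frac{1}{-11223441} - 440} = \frac{1}{- \frac{1}{11223441} - 440} = \frac{1}{- \frac{4938314041}{11223441}} = - \frac{11223441}{4938314041}$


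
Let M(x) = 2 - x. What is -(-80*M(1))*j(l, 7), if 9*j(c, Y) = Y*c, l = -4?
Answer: -2240/9 ≈ -248.89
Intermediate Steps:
j(c, Y) = Y*c/9 (j(c, Y) = (Y*c)/9 = Y*c/9)
-(-80*M(1))*j(l, 7) = -(-80*(2 - 1*1))*(⅑)*7*(-4) = -(-80*(2 - 1))*(-28)/9 = -(-80*1)*(-28)/9 = -(-80)*(-28)/9 = -1*2240/9 = -2240/9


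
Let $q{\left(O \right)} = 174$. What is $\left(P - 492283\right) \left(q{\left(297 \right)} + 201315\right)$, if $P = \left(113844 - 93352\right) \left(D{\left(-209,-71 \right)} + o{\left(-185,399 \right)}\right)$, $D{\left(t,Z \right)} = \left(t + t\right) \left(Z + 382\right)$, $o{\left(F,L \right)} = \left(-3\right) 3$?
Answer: $-536886728437503$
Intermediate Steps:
$o{\left(F,L \right)} = -9$
$D{\left(t,Z \right)} = 2 t \left(382 + Z\right)$
$P = -2664103444$ ($P = \left(113844 - 93352\right) \left(2 \left(-209\right) \left(382 - 71\right) - 9\right) = 20492 \left(2 \left(-209\right) 311 - 9\right) = 20492 \left(-129998 - 9\right) = 20492 \left(-130007\right) = -2664103444$)
$\left(P - 492283\right) \left(q{\left(297 \right)} + 201315\right) = \left(-2664103444 - 492283\right) \left(174 + 201315\right) = \left(-2664595727\right) 201489 = -536886728437503$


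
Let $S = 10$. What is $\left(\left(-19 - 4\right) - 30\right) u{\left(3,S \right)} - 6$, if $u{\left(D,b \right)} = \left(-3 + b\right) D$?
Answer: $-1119$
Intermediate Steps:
$u{\left(D,b \right)} = D \left(-3 + b\right)$
$\left(\left(-19 - 4\right) - 30\right) u{\left(3,S \right)} - 6 = \left(\left(-19 - 4\right) - 30\right) 3 \left(-3 + 10\right) - 6 = \left(-23 - 30\right) 3 \cdot 7 - 6 = \left(-53\right) 21 - 6 = -1113 - 6 = -1119$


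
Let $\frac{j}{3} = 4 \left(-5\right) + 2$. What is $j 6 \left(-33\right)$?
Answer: $10692$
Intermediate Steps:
$j = -54$ ($j = 3 \left(4 \left(-5\right) + 2\right) = 3 \left(-20 + 2\right) = 3 \left(-18\right) = -54$)
$j 6 \left(-33\right) = \left(-54\right) 6 \left(-33\right) = \left(-324\right) \left(-33\right) = 10692$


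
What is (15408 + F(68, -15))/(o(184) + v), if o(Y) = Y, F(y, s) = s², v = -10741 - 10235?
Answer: -15633/20792 ≈ -0.75188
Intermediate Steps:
v = -20976
(15408 + F(68, -15))/(o(184) + v) = (15408 + (-15)²)/(184 - 20976) = (15408 + 225)/(-20792) = 15633*(-1/20792) = -15633/20792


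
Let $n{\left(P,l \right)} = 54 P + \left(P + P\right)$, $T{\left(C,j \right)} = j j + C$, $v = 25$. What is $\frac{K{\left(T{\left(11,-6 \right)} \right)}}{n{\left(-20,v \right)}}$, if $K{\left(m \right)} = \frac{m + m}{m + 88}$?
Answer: $- \frac{47}{75600} \approx -0.00062169$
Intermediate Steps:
$T{\left(C,j \right)} = C + j^{2}$ ($T{\left(C,j \right)} = j^{2} + C = C + j^{2}$)
$K{\left(m \right)} = \frac{2 m}{88 + m}$
$n{\left(P,l \right)} = 56 P$ ($n{\left(P,l \right)} = 54 P + 2 P = 56 P$)
$\frac{K{\left(T{\left(11,-6 \right)} \right)}}{n{\left(-20,v \right)}} = \frac{2 \left(11 + \left(-6\right)^{2}\right) \frac{1}{88 + \left(11 + \left(-6\right)^{2}\right)}}{56 \left(-20\right)} = \frac{2 \left(11 + 36\right) \frac{1}{88 + \left(11 + 36\right)}}{-1120} = 2 \cdot 47 \frac{1}{88 + 47} \left(- \frac{1}{1120}\right) = 2 \cdot 47 \cdot \frac{1}{135} \left(- \frac{1}{1120}\right) = \frac{94}{135} \left(- \frac{1}{1120}\right) = - \frac{47}{75600}$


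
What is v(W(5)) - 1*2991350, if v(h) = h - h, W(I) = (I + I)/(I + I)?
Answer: -2991350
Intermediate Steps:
W(I) = 1 (W(I) = (2*I)/((2*I)) = (2*I)*(1/(2*I)) = 1)
v(h) = 0
v(W(5)) - 1*2991350 = 0 - 1*2991350 = 0 - 2991350 = -2991350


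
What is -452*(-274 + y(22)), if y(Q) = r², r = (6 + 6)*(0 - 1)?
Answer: 58760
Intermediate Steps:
r = -12 (r = 12*(-1) = -12)
y(Q) = 144 (y(Q) = (-12)² = 144)
-452*(-274 + y(22)) = -452*(-274 + 144) = -452*(-130) = 58760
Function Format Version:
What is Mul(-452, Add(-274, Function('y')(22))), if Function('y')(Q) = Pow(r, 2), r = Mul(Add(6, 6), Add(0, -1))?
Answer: 58760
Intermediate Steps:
r = -12 (r = Mul(12, -1) = -12)
Function('y')(Q) = 144 (Function('y')(Q) = Pow(-12, 2) = 144)
Mul(-452, Add(-274, Function('y')(22))) = Mul(-452, Add(-274, 144)) = Mul(-452, -130) = 58760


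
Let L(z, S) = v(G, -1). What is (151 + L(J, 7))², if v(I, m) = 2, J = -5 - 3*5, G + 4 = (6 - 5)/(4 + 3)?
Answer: 23409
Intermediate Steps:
G = -27/7 (G = -4 + (6 - 5)/(4 + 3) = -4 + 1/7 = -4 + 1*(⅐) = -4 + ⅐ = -27/7 ≈ -3.8571)
J = -20 (J = -5 - 15 = -20)
L(z, S) = 2
(151 + L(J, 7))² = (151 + 2)² = 153² = 23409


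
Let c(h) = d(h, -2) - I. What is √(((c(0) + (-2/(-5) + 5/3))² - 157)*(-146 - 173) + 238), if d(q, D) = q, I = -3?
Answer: √9479681/15 ≈ 205.26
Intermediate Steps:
c(h) = 3 + h (c(h) = h - 1*(-3) = h + 3 = 3 + h)
√(((c(0) + (-2/(-5) + 5/3))² - 157)*(-146 - 173) + 238) = √((((3 + 0) + (-2/(-5) + 5/3))² - 157)*(-146 - 173) + 238) = √(((3 + (-2*(-⅕) + 5*(⅓)))² - 157)*(-319) + 238) = √(((3 + (⅖ + 5/3))² - 157)*(-319) + 238) = √(((3 + 31/15)² - 157)*(-319) + 238) = √(((76/15)² - 157)*(-319) + 238) = √((5776/225 - 157)*(-319) + 238) = √(-29549/225*(-319) + 238) = √(9426131/225 + 238) = √(9479681/225) = √9479681/15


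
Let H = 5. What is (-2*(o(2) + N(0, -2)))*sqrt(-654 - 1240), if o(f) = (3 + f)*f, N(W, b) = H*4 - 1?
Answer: -58*I*sqrt(1894) ≈ -2524.2*I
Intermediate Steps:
N(W, b) = 19 (N(W, b) = 5*4 - 1 = 20 - 1 = 19)
o(f) = f*(3 + f)
(-2*(o(2) + N(0, -2)))*sqrt(-654 - 1240) = (-2*(2*(3 + 2) + 19))*sqrt(-654 - 1240) = (-2*(2*5 + 19))*sqrt(-1894) = (-2*(10 + 19))*(I*sqrt(1894)) = (-2*29)*(I*sqrt(1894)) = -58*I*sqrt(1894)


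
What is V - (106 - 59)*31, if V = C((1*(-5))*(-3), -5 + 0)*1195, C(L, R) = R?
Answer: -7432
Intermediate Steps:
V = -5975 (V = (-5 + 0)*1195 = -5*1195 = -5975)
V - (106 - 59)*31 = -5975 - (106 - 59)*31 = -5975 - 47*31 = -5975 - 1*1457 = -5975 - 1457 = -7432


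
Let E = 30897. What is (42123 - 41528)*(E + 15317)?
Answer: 27497330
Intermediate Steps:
(42123 - 41528)*(E + 15317) = (42123 - 41528)*(30897 + 15317) = 595*46214 = 27497330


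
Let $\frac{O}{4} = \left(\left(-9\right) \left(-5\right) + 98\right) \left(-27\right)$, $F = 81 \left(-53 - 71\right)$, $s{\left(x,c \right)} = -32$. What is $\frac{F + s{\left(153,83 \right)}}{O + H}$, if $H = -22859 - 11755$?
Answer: $\frac{5038}{25029} \approx 0.20129$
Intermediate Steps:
$H = -34614$ ($H = -22859 - 11755 = -34614$)
$F = -10044$ ($F = 81 \left(-124\right) = -10044$)
$O = -15444$ ($O = 4 \left(\left(-9\right) \left(-5\right) + 98\right) \left(-27\right) = 4 \left(45 + 98\right) \left(-27\right) = 4 \cdot 143 \left(-27\right) = 4 \left(-3861\right) = -15444$)
$\frac{F + s{\left(153,83 \right)}}{O + H} = \frac{-10044 - 32}{-15444 - 34614} = - \frac{10076}{-50058} = \left(-10076\right) \left(- \frac{1}{50058}\right) = \frac{5038}{25029}$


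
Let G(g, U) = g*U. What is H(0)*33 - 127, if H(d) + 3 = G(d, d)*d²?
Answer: -226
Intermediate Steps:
G(g, U) = U*g
H(d) = -3 + d⁴ (H(d) = -3 + (d*d)*d² = -3 + d²*d² = -3 + d⁴)
H(0)*33 - 127 = (-3 + 0⁴)*33 - 127 = (-3 + 0)*33 - 127 = -3*33 - 127 = -99 - 127 = -226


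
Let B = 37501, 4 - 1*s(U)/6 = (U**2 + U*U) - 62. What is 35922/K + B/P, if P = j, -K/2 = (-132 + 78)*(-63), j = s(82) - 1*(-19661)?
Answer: -405523931/68755554 ≈ -5.8981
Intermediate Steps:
s(U) = 396 - 12*U**2 (s(U) = 24 - 6*((U**2 + U*U) - 62) = 24 - 6*((U**2 + U**2) - 62) = 24 - 6*(2*U**2 - 62) = 24 - 6*(-62 + 2*U**2) = 24 + (372 - 12*U**2) = 396 - 12*U**2)
j = -60631 (j = (396 - 12*82**2) - 1*(-19661) = (396 - 12*6724) + 19661 = (396 - 80688) + 19661 = -80292 + 19661 = -60631)
K = -6804 (K = -2*(-132 + 78)*(-63) = -(-108)*(-63) = -2*3402 = -6804)
P = -60631
35922/K + B/P = 35922/(-6804) + 37501/(-60631) = 35922*(-1/6804) + 37501*(-1/60631) = -5987/1134 - 37501/60631 = -405523931/68755554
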